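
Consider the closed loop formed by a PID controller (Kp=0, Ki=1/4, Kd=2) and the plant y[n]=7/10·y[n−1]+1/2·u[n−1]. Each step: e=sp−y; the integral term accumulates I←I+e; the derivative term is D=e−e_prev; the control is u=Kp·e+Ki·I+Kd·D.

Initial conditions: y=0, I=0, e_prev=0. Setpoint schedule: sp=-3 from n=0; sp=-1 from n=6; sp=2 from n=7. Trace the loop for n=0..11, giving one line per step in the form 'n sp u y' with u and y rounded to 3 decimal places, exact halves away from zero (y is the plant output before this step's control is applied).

(exact arithmetic carried between steps; '≈' marks a value shown rounded to 6 d.p. or computed from one; I and e_prev carry over from the previous line; the table rounds u and y to 3 d.p., halves away from zero)
n=0: y=0, sp=-3, e=sp−y=-3; I=-3, D=e−e_prev=-3; u=0·(-3)+1/4·(-3)+2·(-3)=-6.75; next y=7/10·0+1/2·(-6.75)=-3.375
n=1: y=-3.375, sp=-3, e=sp−y=0.375; I=-2.625, D=e−e_prev=3.375; u=0·0.375+1/4·(-2.625)+2·3.375=6.09375; next y=7/10·(-3.375)+1/2·6.09375=0.684375
n=2: y=0.684375, sp=-3, e=sp−y=-3.684375; I=-6.309375, D=e−e_prev=-4.059375; u=0·(-3.684375)+1/4·(-6.309375)+2·(-4.059375)≈-9.696094; next y=7/10·0.684375+1/2·(-9.696094)≈-4.368984
n=3: y≈-4.368984, sp=-3, e=sp−y≈1.368984; I≈-4.940391, D=e−e_prev≈5.053359; u=0·1.368984+1/4·(-4.940391)+2·5.053359≈8.871621; next y=7/10·(-4.368984)+1/2·8.871621≈1.377521
n=4: y≈1.377521, sp=-3, e=sp−y≈-4.377521; I≈-9.317912, D=e−e_prev≈-5.746506; u=0·(-4.377521)+1/4·(-9.317912)+2·(-5.746506)≈-13.822490; next y=7/10·1.377521+1/2·(-13.822490)≈-5.946980
n=5: y≈-5.946980, sp=-3, e=sp−y≈2.946980; I≈-6.370932, D=e−e_prev≈7.324501; u=0·2.946980+1/4·(-6.370932)+2·7.324501≈13.056270; next y=7/10·(-5.946980)+1/2·13.056270≈2.365249
n=6: y≈2.365249, sp=-1, e=sp−y≈-3.365249; I≈-9.736181, D=e−e_prev≈-6.312229; u=0·(-3.365249)+1/4·(-9.736181)+2·(-6.312229)≈-15.058503; next y=7/10·2.365249+1/2·(-15.058503)≈-5.873577
n=7: y≈-5.873577, sp=2, e=sp−y≈7.873577; I≈-1.862604, D=e−e_prev≈11.238826; u=0·7.873577+1/4·(-1.862604)+2·11.238826≈22.012001; next y=7/10·(-5.873577)+1/2·22.012001≈6.894497
n=8: y≈6.894497, sp=2, e=sp−y≈-4.894497; I≈-6.757101, D=e−e_prev≈-12.768074; u=0·(-4.894497)+1/4·(-6.757101)+2·(-12.768074)≈-27.225423; next y=7/10·6.894497+1/2·(-27.225423)≈-8.786564
n=9: y≈-8.786564, sp=2, e=sp−y≈10.786564; I≈4.029463, D=e−e_prev≈15.681060; u=0·10.786564+1/4·4.029463+2·15.681060≈32.369486; next y=7/10·(-8.786564)+1/2·32.369486≈10.034149
n=10: y≈10.034149, sp=2, e=sp−y≈-8.034149; I≈-4.004685, D=e−e_prev≈-18.820712; u=0·(-8.034149)+1/4·(-4.004685)+2·(-18.820712)≈-38.642596; next y=7/10·10.034149+1/2·(-38.642596)≈-12.297394
n=11: y≈-12.297394, sp=2, e=sp−y≈14.297394; I≈10.292709, D=e−e_prev≈22.331542; u=0·14.297394+1/4·10.292709+2·22.331542≈47.236262; next y=7/10·(-12.297394)+1/2·47.236262≈15.009955

0 -3 -6.750 0.000
1 -3 6.094 -3.375
2 -3 -9.696 0.684
3 -3 8.872 -4.369
4 -3 -13.822 1.378
5 -3 13.056 -5.947
6 -1 -15.059 2.365
7 2 22.012 -5.874
8 2 -27.225 6.894
9 2 32.369 -8.787
10 2 -38.643 10.034
11 2 47.236 -12.297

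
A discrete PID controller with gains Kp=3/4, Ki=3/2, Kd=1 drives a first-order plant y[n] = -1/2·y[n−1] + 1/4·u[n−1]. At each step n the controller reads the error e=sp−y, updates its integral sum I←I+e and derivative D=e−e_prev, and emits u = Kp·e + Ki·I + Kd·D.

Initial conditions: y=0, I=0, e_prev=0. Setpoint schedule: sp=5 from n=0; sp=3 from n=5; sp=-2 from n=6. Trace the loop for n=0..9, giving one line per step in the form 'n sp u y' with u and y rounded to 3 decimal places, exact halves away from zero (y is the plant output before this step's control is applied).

0 5 16.250 0.000
1 5 5.547 4.063
2 5 26.313 -0.645
3 5 5.551 6.901
4 5 39.376 -2.062
5 3 -7.541 10.875
6 -2 38.477 -7.323
7 -2 -33.698 13.281
8 -2 56.108 -15.065
9 -2 -71.669 21.559

(exact arithmetic carried between steps; '≈' marks a value shown rounded to 6 d.p. or computed from one; I and e_prev carry over from the previous line; the table rounds u and y to 3 d.p., halves away from zero)
n=0: y=0, sp=5, e=sp−y=5; I=5, D=e−e_prev=5; u=3/4·5+3/2·5+1·5=16.25; next y=-1/2·0+1/4·16.25=4.0625
n=1: y=4.0625, sp=5, e=sp−y=0.9375; I=5.9375, D=e−e_prev=-4.0625; u=3/4·0.9375+3/2·5.9375+1·(-4.0625)=5.546875; next y=-1/2·4.0625+1/4·5.546875≈-0.644531
n=2: y≈-0.644531, sp=5, e=sp−y≈5.644531; I≈11.582031, D=e−e_prev≈4.707031; u=3/4·5.644531+3/2·11.582031+1·4.707031≈26.313477; next y=-1/2·(-0.644531)+1/4·26.313477≈6.900635
n=3: y≈6.900635, sp=5, e=sp−y≈-1.900635; I≈9.681396, D=e−e_prev≈-7.545166; u=3/4·(-1.900635)+3/2·9.681396+1·(-7.545166)≈5.551453; next y=-1/2·6.900635+1/4·5.551453≈-2.062454
n=4: y≈-2.062454, sp=5, e=sp−y≈7.062454; I≈16.743851, D=e−e_prev≈8.963089; u=3/4·7.062454+3/2·16.743851+1·8.963089≈39.375706; next y=-1/2·(-2.062454)+1/4·39.375706≈10.875154
n=5: y≈10.875154, sp=3, e=sp−y≈-7.875154; I≈8.868697, D=e−e_prev≈-14.937608; u=3/4·(-7.875154)+3/2·8.868697+1·(-14.937608)≈-7.540927; next y=-1/2·10.875154+1/4·(-7.540927)≈-7.322809
n=6: y≈-7.322809, sp=-2, e=sp−y≈5.322809; I≈14.191506, D=e−e_prev≈13.197962; u=3/4·5.322809+3/2·14.191506+1·13.197962≈38.477327; next y=-1/2·(-7.322809)+1/4·38.477327≈13.280736
n=7: y≈13.280736, sp=-2, e=sp−y≈-15.280736; I≈-1.089230, D=e−e_prev≈-20.603545; u=3/4·(-15.280736)+3/2·(-1.089230)+1·(-20.603545)≈-33.697942; next y=-1/2·13.280736+1/4·(-33.697942)≈-15.064854
n=8: y≈-15.064854, sp=-2, e=sp−y≈13.064854; I≈11.975623, D=e−e_prev≈28.345590; u=3/4·13.064854+3/2·11.975623+1·28.345590≈56.107665; next y=-1/2·(-15.064854)+1/4·56.107665≈21.559343
n=9: y≈21.559343, sp=-2, e=sp−y≈-23.559343; I≈-11.583720, D=e−e_prev≈-36.624197; u=3/4·(-23.559343)+3/2·(-11.583720)+1·(-36.624197)≈-71.669283; next y=-1/2·21.559343+1/4·(-71.669283)≈-28.696992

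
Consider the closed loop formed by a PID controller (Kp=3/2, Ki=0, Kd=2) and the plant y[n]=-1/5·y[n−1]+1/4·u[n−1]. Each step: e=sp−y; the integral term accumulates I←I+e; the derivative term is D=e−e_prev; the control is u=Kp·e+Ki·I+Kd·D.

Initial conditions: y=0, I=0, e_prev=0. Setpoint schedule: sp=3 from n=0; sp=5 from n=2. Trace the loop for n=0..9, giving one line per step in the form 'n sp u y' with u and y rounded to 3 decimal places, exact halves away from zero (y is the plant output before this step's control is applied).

0 3 10.500 0.000
1 3 -4.688 2.625
2 5 22.689 -1.697
3 5 -16.934 6.012
4 5 38.549 -5.436
5 5 -40.908 10.724
6 5 72.250 -12.372
7 5 -89.123 20.537
8 5 140.932 -26.388
9 5 -187.063 40.511

(exact arithmetic carried between steps; '≈' marks a value shown rounded to 6 d.p. or computed from one; I and e_prev carry over from the previous line; the table rounds u and y to 3 d.p., halves away from zero)
n=0: y=0, sp=3, e=sp−y=3; I=3, D=e−e_prev=3; u=3/2·3+0·3+2·3=10.5; next y=-1/5·0+1/4·10.5=2.625
n=1: y=2.625, sp=3, e=sp−y=0.375; I=3.375, D=e−e_prev=-2.625; u=3/2·0.375+0·3.375+2·(-2.625)=-4.6875; next y=-1/5·2.625+1/4·(-4.6875)=-1.696875
n=2: y=-1.696875, sp=5, e=sp−y=6.696875; I=10.071875, D=e−e_prev=6.321875; u=3/2·6.696875+0·10.071875+2·6.321875≈22.689063; next y=-1/5·(-1.696875)+1/4·22.689063≈6.011641
n=3: y≈6.011641, sp=5, e=sp−y≈-1.011641; I≈9.060234, D=e−e_prev≈-7.708516; u=3/2·(-1.011641)+0·9.060234+2·(-7.708516)≈-16.934492; next y=-1/5·6.011641+1/4·(-16.934492)≈-5.435951
n=4: y≈-5.435951, sp=5, e=sp−y≈10.435951; I≈19.496186, D=e−e_prev≈11.447592; u=3/2·10.435951+0·19.496186+2·11.447592≈38.549110; next y=-1/5·(-5.435951)+1/4·38.549110≈10.724468
n=5: y≈10.724468, sp=5, e=sp−y≈-5.724468; I≈13.771718, D=e−e_prev≈-16.160419; u=3/2·(-5.724468)+0·13.771718+2·(-16.160419)≈-40.907540; next y=-1/5·10.724468+1/4·(-40.907540)≈-12.371778
n=6: y≈-12.371778, sp=5, e=sp−y≈17.371778; I≈31.143496, D=e−e_prev≈23.096246; u=3/2·17.371778+0·31.143496+2·23.096246≈72.250160; next y=-1/5·(-12.371778)+1/4·72.250160≈20.536896
n=7: y≈20.536896, sp=5, e=sp−y≈-15.536896; I≈15.606600, D=e−e_prev≈-32.908674; u=3/2·(-15.536896)+0·15.606600+2·(-32.908674)≈-89.122692; next y=-1/5·20.536896+1/4·(-89.122692)≈-26.388052
n=8: y≈-26.388052, sp=5, e=sp−y≈31.388052; I≈46.994653, D=e−e_prev≈46.924948; u=3/2·31.388052+0·46.994653+2·46.924948≈140.931974; next y=-1/5·(-26.388052)+1/4·140.931974≈40.510604
n=9: y≈40.510604, sp=5, e=sp−y≈-35.510604; I≈11.484049, D=e−e_prev≈-66.898656; u=3/2·(-35.510604)+0·11.484049+2·(-66.898656)≈-187.063219; next y=-1/5·40.510604+1/4·(-187.063219)≈-54.867925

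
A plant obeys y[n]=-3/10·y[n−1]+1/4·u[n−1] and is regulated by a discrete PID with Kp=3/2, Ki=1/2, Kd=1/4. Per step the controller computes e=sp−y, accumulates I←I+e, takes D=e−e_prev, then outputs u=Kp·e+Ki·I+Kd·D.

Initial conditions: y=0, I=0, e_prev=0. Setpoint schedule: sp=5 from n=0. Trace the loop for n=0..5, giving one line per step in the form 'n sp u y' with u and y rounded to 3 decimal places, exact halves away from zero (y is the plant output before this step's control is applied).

(exact arithmetic carried between steps; '≈' marks a value shown rounded to 6 d.p. or computed from one; I and e_prev carry over from the previous line; the table rounds u and y to 3 d.p., halves away from zero)
n=0: y=0, sp=5, e=sp−y=5; I=5, D=e−e_prev=5; u=3/2·5+1/2·5+1/4·5=11.25; next y=-3/10·0+1/4·11.25=2.8125
n=1: y=2.8125, sp=5, e=sp−y=2.1875; I=7.1875, D=e−e_prev=-2.8125; u=3/2·2.1875+1/2·7.1875+1/4·(-2.8125)=6.171875; next y=-3/10·2.8125+1/4·6.171875≈0.699219
n=2: y≈0.699219, sp=5, e=sp−y≈4.300781; I≈11.488281, D=e−e_prev≈2.113281; u=3/2·4.300781+1/2·11.488281+1/4·2.113281≈12.723633; next y=-3/10·0.699219+1/4·12.723633≈2.971143
n=3: y≈2.971143, sp=5, e=sp−y≈2.028857; I≈13.517139, D=e−e_prev≈-2.271924; u=3/2·2.028857+1/2·13.517139+1/4·(-2.271924)≈9.233875; next y=-3/10·2.971143+1/4·9.233875≈1.417126
n=4: y≈1.417126, sp=5, e=sp−y≈3.582874; I≈17.100013, D=e−e_prev≈1.554017; u=3/2·3.582874+1/2·17.100013+1/4·1.554017≈14.312822; next y=-3/10·1.417126+1/4·14.312822≈3.153068
n=5: y≈3.153068, sp=5, e=sp−y≈1.846932; I≈18.946945, D=e−e_prev≈-1.735942; u=3/2·1.846932+1/2·18.946945+1/4·(-1.735942)≈11.809886; next y=-3/10·3.153068+1/4·11.809886≈2.006551

0 5 11.250 0.000
1 5 6.172 2.813
2 5 12.724 0.699
3 5 9.234 2.971
4 5 14.313 1.417
5 5 11.810 3.153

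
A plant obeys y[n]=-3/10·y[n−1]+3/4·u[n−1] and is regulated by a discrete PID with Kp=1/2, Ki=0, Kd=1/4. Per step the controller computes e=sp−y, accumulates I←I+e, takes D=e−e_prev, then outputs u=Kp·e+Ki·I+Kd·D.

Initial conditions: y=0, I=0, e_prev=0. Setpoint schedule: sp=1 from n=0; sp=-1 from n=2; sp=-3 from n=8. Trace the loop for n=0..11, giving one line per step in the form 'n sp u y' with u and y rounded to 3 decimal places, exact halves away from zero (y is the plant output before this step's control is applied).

0 1 0.750 0.000
1 1 0.078 0.563
2 -1 -0.777 -0.110
3 -1 -0.115 -0.550
4 -1 -0.696 0.078
5 -1 -0.071 -0.546
6 -1 -0.719 0.110
7 -1 -0.043 -0.572
8 -3 -2.248 0.139
9 -3 -0.170 -1.728
10 -3 -2.225 0.391
11 -3 -0.063 -1.786

(exact arithmetic carried between steps; '≈' marks a value shown rounded to 6 d.p. or computed from one; I and e_prev carry over from the previous line; the table rounds u and y to 3 d.p., halves away from zero)
n=0: y=0, sp=1, e=sp−y=1; I=1, D=e−e_prev=1; u=1/2·1+0·1+1/4·1=0.75; next y=-3/10·0+3/4·0.75=0.5625
n=1: y=0.5625, sp=1, e=sp−y=0.4375; I=1.4375, D=e−e_prev=-0.5625; u=1/2·0.4375+0·1.4375+1/4·(-0.5625)=0.078125; next y=-3/10·0.5625+3/4·0.078125≈-0.110156
n=2: y≈-0.110156, sp=-1, e=sp−y≈-0.889844; I≈0.547656, D=e−e_prev≈-1.327344; u=1/2·(-0.889844)+0·0.547656+1/4·(-1.327344)≈-0.776758; next y=-3/10·(-0.110156)+3/4·(-0.776758)≈-0.549521
n=3: y≈-0.549521, sp=-1, e=sp−y≈-0.450479; I≈0.097178, D=e−e_prev≈0.439365; u=1/2·(-0.450479)+0·0.097178+1/4·0.439365≈-0.115398; next y=-3/10·(-0.549521)+3/4·(-0.115398)≈0.078308
n=4: y≈0.078308, sp=-1, e=sp−y≈-1.078308; I≈-0.981130, D=e−e_prev≈-0.627829; u=1/2·(-1.078308)+0·(-0.981130)+1/4·(-0.627829)≈-0.696111; next y=-3/10·0.078308+3/4·(-0.696111)≈-0.545576
n=5: y≈-0.545576, sp=-1, e=sp−y≈-0.454424; I≈-1.435554, D=e−e_prev≈0.623884; u=1/2·(-0.454424)+0·(-1.435554)+1/4·0.623884≈-0.071241; next y=-3/10·(-0.545576)+3/4·(-0.071241)≈0.110242
n=6: y≈0.110242, sp=-1, e=sp−y≈-1.110242; I≈-2.545796, D=e−e_prev≈-0.655818; u=1/2·(-1.110242)+0·(-2.545796)+1/4·(-0.655818)≈-0.719075; next y=-3/10·0.110242+3/4·(-0.719075)≈-0.572379
n=7: y≈-0.572379, sp=-1, e=sp−y≈-0.427621; I≈-2.973417, D=e−e_prev≈0.682621; u=1/2·(-0.427621)+0·(-2.973417)+1/4·0.682621≈-0.043155; next y=-3/10·(-0.572379)+3/4·(-0.043155)≈0.139347
n=8: y≈0.139347, sp=-3, e=sp−y≈-3.139347; I≈-6.112765, D=e−e_prev≈-2.711727; u=1/2·(-3.139347)+0·(-6.112765)+1/4·(-2.711727)≈-2.247605; next y=-3/10·0.139347+3/4·(-2.247605)≈-1.727508
n=9: y≈-1.727508, sp=-3, e=sp−y≈-1.272492; I≈-7.385256, D=e−e_prev≈1.866856; u=1/2·(-1.272492)+0·(-7.385256)+1/4·1.866856≈-0.169532; next y=-3/10·(-1.727508)+3/4·(-0.169532)≈0.391104
n=10: y≈0.391104, sp=-3, e=sp−y≈-3.391104; I≈-10.776360, D=e−e_prev≈-2.118612; u=1/2·(-3.391104)+0·(-10.776360)+1/4·(-2.118612)≈-2.225205; next y=-3/10·0.391104+3/4·(-2.225205)≈-1.786235
n=11: y≈-1.786235, sp=-3, e=sp−y≈-1.213765; I≈-11.990125, D=e−e_prev≈2.177338; u=1/2·(-1.213765)+0·(-11.990125)+1/4·2.177338≈-0.062548; next y=-3/10·(-1.786235)+3/4·(-0.062548)≈0.488959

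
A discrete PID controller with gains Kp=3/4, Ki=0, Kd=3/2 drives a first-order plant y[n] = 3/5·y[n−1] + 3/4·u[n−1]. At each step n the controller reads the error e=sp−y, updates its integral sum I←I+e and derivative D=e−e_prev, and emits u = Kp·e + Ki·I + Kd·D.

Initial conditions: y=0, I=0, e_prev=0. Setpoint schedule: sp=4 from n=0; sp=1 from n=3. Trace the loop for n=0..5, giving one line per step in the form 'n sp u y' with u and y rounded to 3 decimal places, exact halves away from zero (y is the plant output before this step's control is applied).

(exact arithmetic carried between steps; '≈' marks a value shown rounded to 6 d.p. or computed from one; I and e_prev carry over from the previous line; the table rounds u and y to 3 d.p., halves away from zero)
n=0: y=0, sp=4, e=sp−y=4; I=4, D=e−e_prev=4; u=3/4·4+0·4+3/2·4=9; next y=3/5·0+3/4·9=6.75
n=1: y=6.75, sp=4, e=sp−y=-2.75; I=1.25, D=e−e_prev=-6.75; u=3/4·(-2.75)+0·1.25+3/2·(-6.75)=-12.1875; next y=3/5·6.75+3/4·(-12.1875)=-5.090625
n=2: y=-5.090625, sp=4, e=sp−y=9.090625; I=10.340625, D=e−e_prev=11.840625; u=3/4·9.090625+0·10.340625+3/2·11.840625≈24.578906; next y=3/5·(-5.090625)+3/4·24.578906≈15.379805
n=3: y≈15.379805, sp=1, e=sp−y≈-14.379805; I≈-4.039180, D=e−e_prev≈-23.470430; u=3/4·(-14.379805)+0·(-4.039180)+3/2·(-23.470430)≈-45.990498; next y=3/5·15.379805+3/4·(-45.990498)≈-25.264991
n=4: y≈-25.264991, sp=1, e=sp−y≈26.264991; I≈22.225811, D=e−e_prev≈40.644795; u=3/4·26.264991+0·22.225811+3/2·40.644795≈80.665936; next y=3/5·(-25.264991)+3/4·80.665936≈45.340458
n=5: y≈45.340458, sp=1, e=sp−y≈-44.340458; I≈-22.114647, D=e−e_prev≈-70.605448; u=3/4·(-44.340458)+0·(-22.114647)+3/2·(-70.605448)≈-139.163516; next y=3/5·45.340458+3/4·(-139.163516)≈-77.168362

0 4 9.000 0.000
1 4 -12.188 6.750
2 4 24.579 -5.091
3 1 -45.990 15.380
4 1 80.666 -25.265
5 1 -139.164 45.340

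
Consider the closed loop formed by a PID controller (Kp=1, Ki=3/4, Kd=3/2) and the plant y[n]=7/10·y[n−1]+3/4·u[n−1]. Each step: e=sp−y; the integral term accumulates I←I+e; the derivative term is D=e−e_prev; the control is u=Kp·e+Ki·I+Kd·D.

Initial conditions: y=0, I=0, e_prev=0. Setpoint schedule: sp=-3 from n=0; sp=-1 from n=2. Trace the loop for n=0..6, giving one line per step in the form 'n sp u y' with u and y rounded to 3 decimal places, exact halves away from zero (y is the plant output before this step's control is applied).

0 -3 -9.750 0.000
1 -3 16.266 -7.313
2 -1 -31.746 7.080
3 -1 65.067 -18.853
4 -1 -137.427 35.603
5 -1 286.496 -78.148
6 -1 -600.797 160.169

(exact arithmetic carried between steps; '≈' marks a value shown rounded to 6 d.p. or computed from one; I and e_prev carry over from the previous line; the table rounds u and y to 3 d.p., halves away from zero)
n=0: y=0, sp=-3, e=sp−y=-3; I=-3, D=e−e_prev=-3; u=1·(-3)+3/4·(-3)+3/2·(-3)=-9.75; next y=7/10·0+3/4·(-9.75)=-7.3125
n=1: y=-7.3125, sp=-3, e=sp−y=4.3125; I=1.3125, D=e−e_prev=7.3125; u=1·4.3125+3/4·1.3125+3/2·7.3125=16.265625; next y=7/10·(-7.3125)+3/4·16.265625≈7.080469
n=2: y≈7.080469, sp=-1, e=sp−y≈-8.080469; I≈-6.767969, D=e−e_prev≈-12.392969; u=1·(-8.080469)+3/4·(-6.767969)+3/2·(-12.392969)≈-31.745898; next y=7/10·7.080469+3/4·(-31.745898)≈-18.853096
n=3: y≈-18.853096, sp=-1, e=sp−y≈17.853096; I≈11.085127, D=e−e_prev≈25.933564; u=1·17.853096+3/4·11.085127+3/2·25.933564≈65.067288; next y=7/10·(-18.853096)+3/4·65.067288≈35.603299
n=4: y≈35.603299, sp=-1, e=sp−y≈-36.603299; I≈-25.518172, D=e−e_prev≈-54.456394; u=1·(-36.603299)+3/4·(-25.518172)+3/2·(-54.456394)≈-137.426519; next y=7/10·35.603299+3/4·(-137.426519)≈-78.147580
n=5: y≈-78.147580, sp=-1, e=sp−y≈77.147580; I≈51.629409, D=e−e_prev≈113.750879; u=1·77.147580+3/4·51.629409+3/2·113.750879≈286.495955; next y=7/10·(-78.147580)+3/4·286.495955≈160.168660
n=6: y≈160.168660, sp=-1, e=sp−y≈-161.168660; I≈-109.539252, D=e−e_prev≈-238.316240; u=1·(-161.168660)+3/4·(-109.539252)+3/2·(-238.316240)≈-600.797459; next y=7/10·160.168660+3/4·(-600.797459)≈-338.480032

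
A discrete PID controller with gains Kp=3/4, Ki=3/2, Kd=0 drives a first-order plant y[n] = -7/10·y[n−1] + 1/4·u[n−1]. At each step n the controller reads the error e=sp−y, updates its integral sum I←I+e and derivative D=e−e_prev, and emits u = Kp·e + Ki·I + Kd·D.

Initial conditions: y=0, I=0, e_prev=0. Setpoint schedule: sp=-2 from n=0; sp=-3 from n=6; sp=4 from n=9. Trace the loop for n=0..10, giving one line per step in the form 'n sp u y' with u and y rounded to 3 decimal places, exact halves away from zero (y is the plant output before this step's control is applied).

(exact arithmetic carried between steps; '≈' marks a value shown rounded to 6 d.p. or computed from one; I and e_prev carry over from the previous line; the table rounds u and y to 3 d.p., halves away from zero)
n=0: y=0, sp=-2, e=sp−y=-2; I=-2, D=e−e_prev=-2; u=3/4·(-2)+3/2·(-2)+0·(-2)=-4.5; next y=-7/10·0+1/4·(-4.5)=-1.125
n=1: y=-1.125, sp=-2, e=sp−y=-0.875; I=-2.875, D=e−e_prev=1.125; u=3/4·(-0.875)+3/2·(-2.875)+0·1.125=-4.96875; next y=-7/10·(-1.125)+1/4·(-4.96875)≈-0.454688
n=2: y≈-0.454688, sp=-2, e=sp−y≈-1.545313; I≈-4.420313, D=e−e_prev≈-0.670313; u=3/4·(-1.545313)+3/2·(-4.420313)+0·(-0.670313)≈-7.789453; next y=-7/10·(-0.454688)+1/4·(-7.789453)≈-1.629082
n=3: y≈-1.629082, sp=-2, e=sp−y≈-0.370918; I≈-4.791230, D=e−e_prev≈1.174395; u=3/4·(-0.370918)+3/2·(-4.791230)+0·1.174395≈-7.465034; next y=-7/10·(-1.629082)+1/4·(-7.465034)≈-0.725901
n=4: y≈-0.725901, sp=-2, e=sp−y≈-1.274099; I≈-6.065329, D=e−e_prev≈-0.903181; u=3/4·(-1.274099)+3/2·(-6.065329)+0·(-0.903181)≈-10.053568; next y=-7/10·(-0.725901)+1/4·(-10.053568)≈-2.005261
n=5: y≈-2.005261, sp=-2, e=sp−y≈0.005261; I≈-6.060068, D=e−e_prev≈1.279360; u=3/4·0.005261+3/2·(-6.060068)+0·1.279360≈-9.086156; next y=-7/10·(-2.005261)+1/4·(-9.086156)≈-0.867856
n=6: y≈-0.867856, sp=-3, e=sp−y≈-2.132144; I≈-8.192212, D=e−e_prev≈-2.137405; u=3/4·(-2.132144)+3/2·(-8.192212)+0·(-2.137405)≈-13.887426; next y=-7/10·(-0.867856)+1/4·(-13.887426)≈-2.864357
n=7: y≈-2.864357, sp=-3, e=sp−y≈-0.135643; I≈-8.327855, D=e−e_prev≈1.996501; u=3/4·(-0.135643)+3/2·(-8.327855)+0·1.996501≈-12.593514; next y=-7/10·(-2.864357)+1/4·(-12.593514)≈-1.143329
n=8: y≈-1.143329, sp=-3, e=sp−y≈-1.856671; I≈-10.184526, D=e−e_prev≈-1.721029; u=3/4·(-1.856671)+3/2·(-10.184526)+0·(-1.721029)≈-16.669293; next y=-7/10·(-1.143329)+1/4·(-16.669293)≈-3.366993
n=9: y≈-3.366993, sp=4, e=sp−y≈7.366993; I≈-2.817533, D=e−e_prev≈9.223665; u=3/4·7.366993+3/2·(-2.817533)+0·9.223665≈1.298945; next y=-7/10·(-3.366993)+1/4·1.298945≈2.681632
n=10: y≈2.681632, sp=4, e=sp−y≈1.318368; I≈-1.499165, D=e−e_prev≈-6.048625; u=3/4·1.318368+3/2·(-1.499165)+0·(-6.048625)≈-1.259971; next y=-7/10·2.681632+1/4·(-1.259971)≈-2.192135

0 -2 -4.500 0.000
1 -2 -4.969 -1.125
2 -2 -7.789 -0.455
3 -2 -7.465 -1.629
4 -2 -10.054 -0.726
5 -2 -9.086 -2.005
6 -3 -13.887 -0.868
7 -3 -12.594 -2.864
8 -3 -16.669 -1.143
9 4 1.299 -3.367
10 4 -1.260 2.682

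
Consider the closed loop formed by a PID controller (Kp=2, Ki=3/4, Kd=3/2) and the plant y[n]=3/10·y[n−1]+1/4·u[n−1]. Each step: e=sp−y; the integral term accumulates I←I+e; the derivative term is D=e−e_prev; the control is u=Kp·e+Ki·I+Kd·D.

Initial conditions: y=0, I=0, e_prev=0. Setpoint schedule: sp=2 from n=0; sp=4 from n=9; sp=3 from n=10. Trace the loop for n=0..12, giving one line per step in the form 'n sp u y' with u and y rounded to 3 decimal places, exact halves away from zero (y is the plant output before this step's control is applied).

0 2 8.500 0.000
1 2 -2.031 2.125
2 2 9.543 0.130
3 2 -1.801 2.425
4 2 10.449 0.277
5 2 -1.758 2.696
6 2 11.235 0.369
7 2 -1.870 2.920
8 2 11.938 0.408
9 4 6.396 3.107
10 3 6.311 2.531
11 3 8.123 2.337
12 3 6.652 2.732

(exact arithmetic carried between steps; '≈' marks a value shown rounded to 6 d.p. or computed from one; I and e_prev carry over from the previous line; the table rounds u and y to 3 d.p., halves away from zero)
n=0: y=0, sp=2, e=sp−y=2; I=2, D=e−e_prev=2; u=2·2+3/4·2+3/2·2=8.5; next y=3/10·0+1/4·8.5=2.125
n=1: y=2.125, sp=2, e=sp−y=-0.125; I=1.875, D=e−e_prev=-2.125; u=2·(-0.125)+3/4·1.875+3/2·(-2.125)=-2.03125; next y=3/10·2.125+1/4·(-2.03125)≈0.129688
n=2: y≈0.129688, sp=2, e=sp−y≈1.870313; I≈3.745313, D=e−e_prev≈1.995313; u=2·1.870313+3/4·3.745313+3/2·1.995313≈9.542578; next y=3/10·0.129688+1/4·9.542578≈2.424551
n=3: y≈2.424551, sp=2, e=sp−y≈-0.424551; I≈3.320762, D=e−e_prev≈-2.294863; u=2·(-0.424551)+3/4·3.320762+3/2·(-2.294863)≈-1.800825; next y=3/10·2.424551+1/4·(-1.800825)≈0.277159
n=4: y≈0.277159, sp=2, e=sp−y≈1.722841; I≈5.043603, D=e−e_prev≈2.147392; u=2·1.722841+3/4·5.043603+3/2·2.147392≈10.449472; next y=3/10·0.277159+1/4·10.449472≈2.695516
n=5: y≈2.695516, sp=2, e=sp−y≈-0.695516; I≈4.348087, D=e−e_prev≈-2.418357; u=2·(-0.695516)+3/4·4.348087+3/2·(-2.418357)≈-1.757501; next y=3/10·2.695516+1/4·(-1.757501)≈0.369279
n=6: y≈0.369279, sp=2, e=sp−y≈1.630721; I≈5.978808, D=e−e_prev≈2.326236; u=2·1.630721+3/4·5.978808+3/2·2.326236≈11.234901; next y=3/10·0.369279+1/4·11.234901≈2.919509
n=7: y≈2.919509, sp=2, e=sp−y≈-0.919509; I≈5.059299, D=e−e_prev≈-2.550230; u=2·(-0.919509)+3/4·5.059299+3/2·(-2.550230)≈-1.869889; next y=3/10·2.919509+1/4·(-1.869889)≈0.408380
n=8: y≈0.408380, sp=2, e=sp−y≈1.591620; I≈6.650918, D=e−e_prev≈2.511129; u=2·1.591620+3/4·6.650918+3/2·2.511129≈11.938121; next y=3/10·0.408380+1/4·11.938121≈3.107044
n=9: y≈3.107044, sp=4, e=sp−y≈0.892956; I≈7.543874, D=e−e_prev≈-0.698664; u=2·0.892956+3/4·7.543874+3/2·(-0.698664)≈6.395821; next y=3/10·3.107044+1/4·6.395821≈2.531069
n=10: y≈2.531069, sp=3, e=sp−y≈0.468931; I≈8.012805, D=e−e_prev≈-0.424024; u=2·0.468931+3/4·8.012805+3/2·(-0.424024)≈6.311430; next y=3/10·2.531069+1/4·6.311430≈2.337178
n=11: y≈2.337178, sp=3, e=sp−y≈0.662822; I≈8.675627, D=e−e_prev≈0.193890; u=2·0.662822+3/4·8.675627+3/2·0.193890≈8.123200; next y=3/10·2.337178+1/4·8.123200≈2.731953
n=12: y≈2.731953, sp=3, e=sp−y≈0.268047; I≈8.943674, D=e−e_prev≈-0.394775; u=2·0.268047+3/4·8.943674+3/2·(-0.394775)≈6.651686; next y=3/10·2.731953+1/4·6.651686≈2.482507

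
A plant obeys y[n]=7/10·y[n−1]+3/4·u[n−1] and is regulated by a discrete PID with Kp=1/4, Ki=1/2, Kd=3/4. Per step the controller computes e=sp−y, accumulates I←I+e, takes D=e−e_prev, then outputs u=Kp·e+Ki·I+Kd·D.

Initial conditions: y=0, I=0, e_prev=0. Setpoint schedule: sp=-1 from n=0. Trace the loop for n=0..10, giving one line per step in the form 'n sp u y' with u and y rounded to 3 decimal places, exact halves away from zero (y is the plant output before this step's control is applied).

(exact arithmetic carried between steps; '≈' marks a value shown rounded to 6 d.p. or computed from one; I and e_prev carry over from the previous line; the table rounds u and y to 3 d.p., halves away from zero)
n=0: y=0, sp=-1, e=sp−y=-1; I=-1, D=e−e_prev=-1; u=1/4·(-1)+1/2·(-1)+3/4·(-1)=-1.5; next y=7/10·0+3/4·(-1.5)=-1.125
n=1: y=-1.125, sp=-1, e=sp−y=0.125; I=-0.875, D=e−e_prev=1.125; u=1/4·0.125+1/2·(-0.875)+3/4·1.125=0.4375; next y=7/10·(-1.125)+3/4·0.4375=-0.459375
n=2: y=-0.459375, sp=-1, e=sp−y=-0.540625; I=-1.415625, D=e−e_prev=-0.665625; u=1/4·(-0.540625)+1/2·(-1.415625)+3/4·(-0.665625)≈-1.342188; next y=7/10·(-0.459375)+3/4·(-1.342188)≈-1.328203
n=3: y≈-1.328203, sp=-1, e=sp−y≈0.328203; I≈-1.087422, D=e−e_prev≈0.868828; u=1/4·0.328203+1/2·(-1.087422)+3/4·0.868828≈0.189961; next y=7/10·(-1.328203)+3/4·0.189961≈-0.787271
n=4: y≈-0.787271, sp=-1, e=sp−y≈-0.212729; I≈-1.300150, D=e−e_prev≈-0.540932; u=1/4·(-0.212729)+1/2·(-1.300150)+3/4·(-0.540932)≈-1.108956; next y=7/10·(-0.787271)+3/4·(-1.108956)≈-1.382807
n=5: y≈-1.382807, sp=-1, e=sp−y≈0.382807; I≈-0.917343, D=e−e_prev≈0.595536; u=1/4·0.382807+1/2·(-0.917343)+3/4·0.595536≈0.083682; next y=7/10·(-1.382807)+3/4·0.083682≈-0.905204
n=6: y≈-0.905204, sp=-1, e=sp−y≈-0.094796; I≈-1.012140, D=e−e_prev≈-0.477603; u=1/4·(-0.094796)+1/2·(-1.012140)+3/4·(-0.477603)≈-0.887972; next y=7/10·(-0.905204)+3/4·(-0.887972)≈-1.299621
n=7: y≈-1.299621, sp=-1, e=sp−y≈0.299621; I≈-0.712519, D=e−e_prev≈0.394418; u=1/4·0.299621+1/2·(-0.712519)+3/4·0.394418≈0.014459; next y=7/10·(-1.299621)+3/4·0.014459≈-0.898890
n=8: y≈-0.898890, sp=-1, e=sp−y≈-0.101110; I≈-0.813628, D=e−e_prev≈-0.400731; u=1/4·(-0.101110)+1/2·(-0.813628)+3/4·(-0.400731)≈-0.732640; next y=7/10·(-0.898890)+3/4·(-0.732640)≈-1.178703
n=9: y≈-1.178703, sp=-1, e=sp−y≈0.178703; I≈-0.634925, D=e−e_prev≈0.279813; u=1/4·0.178703+1/2·(-0.634925)+3/4·0.279813≈-0.062927; next y=7/10·(-1.178703)+3/4·(-0.062927)≈-0.872288
n=10: y≈-0.872288, sp=-1, e=sp−y≈-0.127712; I≈-0.762638, D=e−e_prev≈-0.306415; u=1/4·(-0.127712)+1/2·(-0.762638)+3/4·(-0.306415)≈-0.643058; next y=7/10·(-0.872288)+3/4·(-0.643058)≈-1.092895

0 -1 -1.500 0.000
1 -1 0.438 -1.125
2 -1 -1.342 -0.459
3 -1 0.190 -1.328
4 -1 -1.109 -0.787
5 -1 0.084 -1.383
6 -1 -0.888 -0.905
7 -1 0.014 -1.300
8 -1 -0.733 -0.899
9 -1 -0.063 -1.179
10 -1 -0.643 -0.872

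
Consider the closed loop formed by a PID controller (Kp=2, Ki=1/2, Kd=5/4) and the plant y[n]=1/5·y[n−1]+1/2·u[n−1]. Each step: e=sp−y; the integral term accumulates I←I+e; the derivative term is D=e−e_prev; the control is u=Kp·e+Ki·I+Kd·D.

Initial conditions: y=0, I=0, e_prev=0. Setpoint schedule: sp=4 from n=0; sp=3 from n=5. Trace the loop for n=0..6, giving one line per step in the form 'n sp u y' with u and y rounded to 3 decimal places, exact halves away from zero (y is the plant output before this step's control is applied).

(exact arithmetic carried between steps; '≈' marks a value shown rounded to 6 d.p. or computed from one; I and e_prev carry over from the previous line; the table rounds u and y to 3 d.p., halves away from zero)
n=0: y=0, sp=4, e=sp−y=4; I=4, D=e−e_prev=4; u=2·4+1/2·4+5/4·4=15; next y=1/5·0+1/2·15=7.5
n=1: y=7.5, sp=4, e=sp−y=-3.5; I=0.5, D=e−e_prev=-7.5; u=2·(-3.5)+1/2·0.5+5/4·(-7.5)=-16.125; next y=1/5·7.5+1/2·(-16.125)=-6.5625
n=2: y=-6.5625, sp=4, e=sp−y=10.5625; I=11.0625, D=e−e_prev=14.0625; u=2·10.5625+1/2·11.0625+5/4·14.0625=44.234375; next y=1/5·(-6.5625)+1/2·44.234375≈20.804688
n=3: y≈20.804688, sp=4, e=sp−y≈-16.804688; I≈-5.742188, D=e−e_prev≈-27.367188; u=2·(-16.804688)+1/2·(-5.742188)+5/4·(-27.367188)≈-70.689453; next y=1/5·20.804688+1/2·(-70.689453)≈-31.183789
n=4: y≈-31.183789, sp=4, e=sp−y≈35.183789; I≈29.441602, D=e−e_prev≈51.988477; u=2·35.183789+1/2·29.441602+5/4·51.988477≈150.073975; next y=1/5·(-31.183789)+1/2·150.073975≈68.800229
n=5: y≈68.800229, sp=3, e=sp−y≈-65.800229; I≈-36.358628, D=e−e_prev≈-100.984019; u=2·(-65.800229)+1/2·(-36.358628)+5/4·(-100.984019)≈-276.009796; next y=1/5·68.800229+1/2·(-276.009796)≈-124.244852
n=6: y≈-124.244852, sp=3, e=sp−y≈127.244852; I≈90.886224, D=e−e_prev≈193.045082; u=2·127.244852+1/2·90.886224+5/4·193.045082≈541.239169; next y=1/5·(-124.244852)+1/2·541.239169≈245.770614

0 4 15.000 0.000
1 4 -16.125 7.500
2 4 44.234 -6.563
3 4 -70.689 20.805
4 4 150.074 -31.184
5 3 -276.010 68.800
6 3 541.239 -124.245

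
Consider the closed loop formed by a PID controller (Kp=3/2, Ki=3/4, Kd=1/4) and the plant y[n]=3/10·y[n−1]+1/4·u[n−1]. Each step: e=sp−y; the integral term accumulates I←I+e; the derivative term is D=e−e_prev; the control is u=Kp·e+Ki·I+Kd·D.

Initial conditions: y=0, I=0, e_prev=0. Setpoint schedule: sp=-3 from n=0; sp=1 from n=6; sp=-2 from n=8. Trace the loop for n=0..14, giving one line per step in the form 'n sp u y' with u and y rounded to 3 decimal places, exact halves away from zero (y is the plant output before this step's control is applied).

0 -3 -7.500 0.000
1 -3 -4.313 -1.875
2 -3 -6.211 -1.641
3 -3 -6.161 -2.045
4 -3 -6.706 -2.154
5 -3 -6.946 -2.323
6 1 2.780 -2.433
7 1 -1.668 -0.035
8 -2 -6.811 -0.428
9 -2 -3.830 -1.831
10 -2 -5.118 -1.507
11 -2 -4.845 -1.732
12 -2 -5.105 -1.731
13 -2 -5.145 -1.795
14 -2 -5.241 -1.825

(exact arithmetic carried between steps; '≈' marks a value shown rounded to 6 d.p. or computed from one; I and e_prev carry over from the previous line; the table rounds u and y to 3 d.p., halves away from zero)
n=0: y=0, sp=-3, e=sp−y=-3; I=-3, D=e−e_prev=-3; u=3/2·(-3)+3/4·(-3)+1/4·(-3)=-7.5; next y=3/10·0+1/4·(-7.5)=-1.875
n=1: y=-1.875, sp=-3, e=sp−y=-1.125; I=-4.125, D=e−e_prev=1.875; u=3/2·(-1.125)+3/4·(-4.125)+1/4·1.875=-4.3125; next y=3/10·(-1.875)+1/4·(-4.3125)=-1.640625
n=2: y=-1.640625, sp=-3, e=sp−y=-1.359375; I=-5.484375, D=e−e_prev=-0.234375; u=3/2·(-1.359375)+3/4·(-5.484375)+1/4·(-0.234375)≈-6.210938; next y=3/10·(-1.640625)+1/4·(-6.210938)≈-2.044922
n=3: y≈-2.044922, sp=-3, e=sp−y≈-0.955078; I≈-6.439453, D=e−e_prev≈0.404297; u=3/2·(-0.955078)+3/4·(-6.439453)+1/4·0.404297≈-6.161133; next y=3/10·(-2.044922)+1/4·(-6.161133)≈-2.153760
n=4: y≈-2.153760, sp=-3, e=sp−y≈-0.846240; I≈-7.285693, D=e−e_prev≈0.108838; u=3/2·(-0.846240)+3/4·(-7.285693)+1/4·0.108838≈-6.706421; next y=3/10·(-2.153760)+1/4·(-6.706421)≈-2.322733
n=5: y≈-2.322733, sp=-3, e=sp−y≈-0.677267; I≈-7.962960, D=e−e_prev≈0.168973; u=3/2·(-0.677267)+3/4·(-7.962960)+1/4·0.168973≈-6.945877; next y=3/10·(-2.322733)+1/4·(-6.945877)≈-2.433289
n=6: y≈-2.433289, sp=1, e=sp−y≈3.433289; I≈-4.529671, D=e−e_prev≈4.110556; u=3/2·3.433289+3/4·(-4.529671)+1/4·4.110556≈2.780320; next y=3/10·(-2.433289)+1/4·2.780320≈-0.034907
n=7: y≈-0.034907, sp=1, e=sp−y≈1.034907; I≈-3.494764, D=e−e_prev≈-2.398382; u=3/2·1.034907+3/4·(-3.494764)+1/4·(-2.398382)≈-1.668308; next y=3/10·(-0.034907)+1/4·(-1.668308)≈-0.427549
n=8: y≈-0.427549, sp=-2, e=sp−y≈-1.572451; I≈-5.067215, D=e−e_prev≈-2.607358; u=3/2·(-1.572451)+3/4·(-5.067215)+1/4·(-2.607358)≈-6.810927; next y=3/10·(-0.427549)+1/4·(-6.810927)≈-1.830996
n=9: y≈-1.830996, sp=-2, e=sp−y≈-0.169004; I≈-5.236218, D=e−e_prev≈1.403447; u=3/2·(-0.169004)+3/4·(-5.236218)+1/4·1.403447≈-3.829807; next y=3/10·(-1.830996)+1/4·(-3.829807)≈-1.506751
n=10: y≈-1.506751, sp=-2, e=sp−y≈-0.493249; I≈-5.729468, D=e−e_prev≈-0.324246; u=3/2·(-0.493249)+3/4·(-5.729468)+1/4·(-0.324246)≈-5.118036; next y=3/10·(-1.506751)+1/4·(-5.118036)≈-1.731534
n=11: y≈-1.731534, sp=-2, e=sp−y≈-0.268466; I≈-5.997933, D=e−e_prev≈0.224783; u=3/2·(-0.268466)+3/4·(-5.997933)+1/4·0.224783≈-4.844953; next y=3/10·(-1.731534)+1/4·(-4.844953)≈-1.730698
n=12: y≈-1.730698, sp=-2, e=sp−y≈-0.269302; I≈-6.267235, D=e−e_prev≈-0.000836; u=3/2·(-0.269302)+3/4·(-6.267235)+1/4·(-0.000836)≈-5.104587; next y=3/10·(-1.730698)+1/4·(-5.104587)≈-1.795356
n=13: y≈-1.795356, sp=-2, e=sp−y≈-0.204644; I≈-6.471879, D=e−e_prev≈0.064658; u=3/2·(-0.204644)+3/4·(-6.471879)+1/4·0.064658≈-5.144710; next y=3/10·(-1.795356)+1/4·(-5.144710)≈-1.824784
n=14: y≈-1.824784, sp=-2, e=sp−y≈-0.175216; I≈-6.647094, D=e−e_prev≈0.029428; u=3/2·(-0.175216)+3/4·(-6.647094)+1/4·0.029428≈-5.240787; next y=3/10·(-1.824784)+1/4·(-5.240787)≈-1.857632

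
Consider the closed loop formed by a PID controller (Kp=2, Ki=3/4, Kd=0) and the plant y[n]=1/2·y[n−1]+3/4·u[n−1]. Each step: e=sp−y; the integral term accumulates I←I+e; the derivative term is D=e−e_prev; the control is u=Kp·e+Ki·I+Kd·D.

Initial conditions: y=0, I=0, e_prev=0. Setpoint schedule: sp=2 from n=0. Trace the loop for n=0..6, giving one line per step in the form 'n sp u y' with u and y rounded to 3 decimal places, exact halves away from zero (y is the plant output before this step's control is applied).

0 2 5.500 0.000
1 2 -4.344 4.125
2 2 8.693 -1.195
3 2 -8.484 5.922
4 2 14.215 -3.402
5 2 -15.730 8.961
6 2 23.814 -7.317

(exact arithmetic carried between steps; '≈' marks a value shown rounded to 6 d.p. or computed from one; I and e_prev carry over from the previous line; the table rounds u and y to 3 d.p., halves away from zero)
n=0: y=0, sp=2, e=sp−y=2; I=2, D=e−e_prev=2; u=2·2+3/4·2+0·2=5.5; next y=1/2·0+3/4·5.5=4.125
n=1: y=4.125, sp=2, e=sp−y=-2.125; I=-0.125, D=e−e_prev=-4.125; u=2·(-2.125)+3/4·(-0.125)+0·(-4.125)=-4.34375; next y=1/2·4.125+3/4·(-4.34375)≈-1.195313
n=2: y≈-1.195313, sp=2, e=sp−y≈3.195313; I≈3.070313, D=e−e_prev≈5.320313; u=2·3.195313+3/4·3.070313+0·5.320313≈8.693359; next y=1/2·(-1.195313)+3/4·8.693359≈5.922363
n=3: y≈5.922363, sp=2, e=sp−y≈-3.922363; I≈-0.852051, D=e−e_prev≈-7.117676; u=2·(-3.922363)+3/4·(-0.852051)+0·(-7.117676)≈-8.483765; next y=1/2·5.922363+3/4·(-8.483765)≈-3.401642
n=4: y≈-3.401642, sp=2, e=sp−y≈5.401642; I≈4.549591, D=e−e_prev≈9.324005; u=2·5.401642+3/4·4.549591+0·9.324005≈14.215477; next y=1/2·(-3.401642)+3/4·14.215477≈8.960787
n=5: y≈8.960787, sp=2, e=sp−y≈-6.960787; I≈-2.411196, D=e−e_prev≈-12.362429; u=2·(-6.960787)+3/4·(-2.411196)+0·(-12.362429)≈-15.729970; next y=1/2·8.960787+3/4·(-15.729970)≈-7.317084
n=6: y≈-7.317084, sp=2, e=sp−y≈9.317084; I≈6.905889, D=e−e_prev≈16.277871; u=2·9.317084+3/4·6.905889+0·16.277871≈23.813585; next y=1/2·(-7.317084)+3/4·23.813585≈14.201647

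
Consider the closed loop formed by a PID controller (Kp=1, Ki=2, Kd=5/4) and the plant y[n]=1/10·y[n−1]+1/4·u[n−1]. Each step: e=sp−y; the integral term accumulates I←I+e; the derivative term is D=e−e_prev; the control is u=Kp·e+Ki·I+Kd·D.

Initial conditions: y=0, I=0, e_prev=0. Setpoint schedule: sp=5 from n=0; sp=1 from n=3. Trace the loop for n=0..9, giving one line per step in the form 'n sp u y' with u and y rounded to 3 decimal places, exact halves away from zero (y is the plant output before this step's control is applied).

(exact arithmetic carried between steps; '≈' marks a value shown rounded to 6 d.p. or computed from one; I and e_prev carry over from the previous line; the table rounds u and y to 3 d.p., halves away from zero)
n=0: y=0, sp=5, e=sp−y=5; I=5, D=e−e_prev=5; u=1·5+2·5+5/4·5=21.25; next y=1/10·0+1/4·21.25=5.3125
n=1: y=5.3125, sp=5, e=sp−y=-0.3125; I=4.6875, D=e−e_prev=-5.3125; u=1·(-0.3125)+2·4.6875+5/4·(-5.3125)=2.421875; next y=1/10·5.3125+1/4·2.421875≈1.136719
n=2: y≈1.136719, sp=5, e=sp−y≈3.863281; I≈8.550781, D=e−e_prev≈4.175781; u=1·3.863281+2·8.550781+5/4·4.175781≈26.184570; next y=1/10·1.136719+1/4·26.184570≈6.659814
n=3: y≈6.659814, sp=1, e=sp−y≈-5.659814; I≈2.890967, D=e−e_prev≈-9.523096; u=1·(-5.659814)+2·2.890967+5/4·(-9.523096)≈-11.781750; next y=1/10·6.659814+1/4·(-11.781750)≈-2.279456
n=4: y≈-2.279456, sp=1, e=sp−y≈3.279456; I≈6.170423, D=e−e_prev≈8.939271; u=1·3.279456+2·6.170423+5/4·8.939271≈26.794390; next y=1/10·(-2.279456)+1/4·26.794390≈6.470652
n=5: y≈6.470652, sp=1, e=sp−y≈-5.470652; I≈0.699771, D=e−e_prev≈-8.750108; u=1·(-5.470652)+2·0.699771+5/4·(-8.750108)≈-15.008745; next y=1/10·6.470652+1/4·(-15.008745)≈-3.105121
n=6: y≈-3.105121, sp=1, e=sp−y≈4.105121; I≈4.804892, D=e−e_prev≈9.575773; u=1·4.105121+2·4.804892+5/4·9.575773≈25.684622; next y=1/10·(-3.105121)+1/4·25.684622≈6.110643
n=7: y≈6.110643, sp=1, e=sp−y≈-5.110643; I≈-0.305751, D=e−e_prev≈-9.215764; u=1·(-5.110643)+2·(-0.305751)+5/4·(-9.215764)≈-17.241851; next y=1/10·6.110643+1/4·(-17.241851)≈-3.699398
n=8: y≈-3.699398, sp=1, e=sp−y≈4.699398; I≈4.393647, D=e−e_prev≈9.810042; u=1·4.699398+2·4.393647+5/4·9.810042≈25.749245; next y=1/10·(-3.699398)+1/4·25.749245≈6.067371
n=9: y≈6.067371, sp=1, e=sp−y≈-5.067371; I≈-0.673724, D=e−e_prev≈-9.766770; u=1·(-5.067371)+2·(-0.673724)+5/4·(-9.766770)≈-18.623282; next y=1/10·6.067371+1/4·(-18.623282)≈-4.049083

0 5 21.250 0.000
1 5 2.422 5.313
2 5 26.185 1.137
3 1 -11.782 6.660
4 1 26.794 -2.279
5 1 -15.009 6.471
6 1 25.685 -3.105
7 1 -17.242 6.111
8 1 25.749 -3.699
9 1 -18.623 6.067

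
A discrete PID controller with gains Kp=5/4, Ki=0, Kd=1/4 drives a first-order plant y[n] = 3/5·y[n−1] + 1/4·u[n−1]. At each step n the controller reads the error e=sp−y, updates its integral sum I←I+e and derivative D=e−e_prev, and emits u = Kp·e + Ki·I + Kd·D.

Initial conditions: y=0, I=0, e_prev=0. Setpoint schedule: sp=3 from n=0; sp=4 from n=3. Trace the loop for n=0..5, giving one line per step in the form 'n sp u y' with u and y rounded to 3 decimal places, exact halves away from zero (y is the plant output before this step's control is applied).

(exact arithmetic carried between steps; '≈' marks a value shown rounded to 6 d.p. or computed from one; I and e_prev carry over from the previous line; the table rounds u and y to 3 d.p., halves away from zero)
n=0: y=0, sp=3, e=sp−y=3; I=3, D=e−e_prev=3; u=5/4·3+0·3+1/4·3=4.5; next y=3/5·0+1/4·4.5=1.125
n=1: y=1.125, sp=3, e=sp−y=1.875; I=4.875, D=e−e_prev=-1.125; u=5/4·1.875+0·4.875+1/4·(-1.125)=2.0625; next y=3/5·1.125+1/4·2.0625=1.190625
n=2: y=1.190625, sp=3, e=sp−y=1.809375; I=6.684375, D=e−e_prev=-0.065625; u=5/4·1.809375+0·6.684375+1/4·(-0.065625)≈2.245313; next y=3/5·1.190625+1/4·2.245313≈1.275703
n=3: y≈1.275703, sp=4, e=sp−y≈2.724297; I≈9.408672, D=e−e_prev≈0.914922; u=5/4·2.724297+0·9.408672+1/4·0.914922≈3.634102; next y=3/5·1.275703+1/4·3.634102≈1.673947
n=4: y≈1.673947, sp=4, e=sp−y≈2.326053; I≈11.734725, D=e−e_prev≈-0.398244; u=5/4·2.326053+0·11.734725+1/4·(-0.398244)≈2.808005; next y=3/5·1.673947+1/4·2.808005≈1.706370
n=5: y≈1.706370, sp=4, e=sp−y≈2.293630; I≈14.028355, D=e−e_prev≈-0.032422; u=5/4·2.293630+0·14.028355+1/4·(-0.032422)≈2.858932; next y=3/5·1.706370+1/4·2.858932≈1.738555

0 3 4.500 0.000
1 3 2.063 1.125
2 3 2.245 1.191
3 4 3.634 1.276
4 4 2.808 1.674
5 4 2.859 1.706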